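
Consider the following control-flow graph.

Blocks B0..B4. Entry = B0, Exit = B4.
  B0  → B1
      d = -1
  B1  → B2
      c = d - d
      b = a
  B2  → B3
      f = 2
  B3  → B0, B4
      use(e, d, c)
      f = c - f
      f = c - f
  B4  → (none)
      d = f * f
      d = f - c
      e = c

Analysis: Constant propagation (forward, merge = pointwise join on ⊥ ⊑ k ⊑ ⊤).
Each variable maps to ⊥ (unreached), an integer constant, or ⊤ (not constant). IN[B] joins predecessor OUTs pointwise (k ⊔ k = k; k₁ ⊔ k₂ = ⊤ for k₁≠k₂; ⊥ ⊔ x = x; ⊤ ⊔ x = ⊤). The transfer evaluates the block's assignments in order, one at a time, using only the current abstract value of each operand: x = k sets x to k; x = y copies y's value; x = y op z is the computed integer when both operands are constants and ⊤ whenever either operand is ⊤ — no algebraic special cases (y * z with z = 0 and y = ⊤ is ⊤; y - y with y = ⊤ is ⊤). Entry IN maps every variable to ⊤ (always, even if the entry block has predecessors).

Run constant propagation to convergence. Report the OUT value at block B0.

Per-block solution:
  B0:  IN=(all ⊤)  OUT={d:-1; rest ⊤}
  B1:  IN={d:-1; rest ⊤}  OUT={c:0, d:-1; rest ⊤}
  B2:  IN={c:0, d:-1; rest ⊤}  OUT={c:0, d:-1, f:2; rest ⊤}
  B3:  IN={c:0, d:-1, f:2; rest ⊤}  OUT={c:0, d:-1, f:2; rest ⊤}
  B4:  IN={c:0, d:-1, f:2; rest ⊤}  OUT={c:0, d:2, e:0, f:2; rest ⊤}

Merge at B0 (entry node, so the boundary value (all ⊤) is joined with the incoming edge(s)): IN[B0] = (all ⊤) ⊔ OUT[B3] = {a: ⊤, b: ⊤, c: ⊤, d: ⊤, e: ⊤, f: ⊤}
Applying B0's transfer function to that IN value gives OUT[B0] (row B0 above).

Answer: {a: ⊤, b: ⊤, c: ⊤, d: -1, e: ⊤, f: ⊤}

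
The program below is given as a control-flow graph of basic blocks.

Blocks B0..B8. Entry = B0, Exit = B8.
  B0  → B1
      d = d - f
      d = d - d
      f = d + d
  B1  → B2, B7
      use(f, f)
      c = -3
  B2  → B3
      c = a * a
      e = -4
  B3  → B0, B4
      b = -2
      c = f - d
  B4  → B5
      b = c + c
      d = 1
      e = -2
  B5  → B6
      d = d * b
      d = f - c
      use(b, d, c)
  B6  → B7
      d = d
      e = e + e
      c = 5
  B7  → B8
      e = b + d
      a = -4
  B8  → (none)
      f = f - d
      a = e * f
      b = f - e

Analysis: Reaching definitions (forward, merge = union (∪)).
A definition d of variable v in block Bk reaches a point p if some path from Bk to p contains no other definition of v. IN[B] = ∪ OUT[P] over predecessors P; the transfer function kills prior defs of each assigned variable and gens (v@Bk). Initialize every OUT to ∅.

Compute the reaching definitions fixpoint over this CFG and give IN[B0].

Converged values:
  B0:   IN={b@B3, c@B3, d@B0, e@B2, f@B0}   OUT={b@B3, c@B3, d@B0, e@B2, f@B0}
  B1:   IN={b@B3, c@B3, d@B0, e@B2, f@B0}   OUT={b@B3, c@B1, d@B0, e@B2, f@B0}
  B2:   IN={b@B3, c@B1, d@B0, e@B2, f@B0}   OUT={b@B3, c@B2, d@B0, e@B2, f@B0}
  B3:   IN={b@B3, c@B2, d@B0, e@B2, f@B0}   OUT={b@B3, c@B3, d@B0, e@B2, f@B0}
  B4:   IN={b@B3, c@B3, d@B0, e@B2, f@B0}   OUT={b@B4, c@B3, d@B4, e@B4, f@B0}
  B5:   IN={b@B4, c@B3, d@B4, e@B4, f@B0}   OUT={b@B4, c@B3, d@B5, e@B4, f@B0}
  B6:   IN={b@B4, c@B3, d@B5, e@B4, f@B0}   OUT={b@B4, c@B6, d@B6, e@B6, f@B0}
  B7:   IN={b@B3, b@B4, c@B1, c@B6, d@B0, d@B6, e@B2, e@B6, f@B0}   OUT={a@B7, b@B3, b@B4, c@B1, c@B6, d@B0, d@B6, e@B7, f@B0}
  B8:   IN={a@B7, b@B3, b@B4, c@B1, c@B6, d@B0, d@B6, e@B7, f@B0}   OUT={a@B8, b@B8, c@B1, c@B6, d@B0, d@B6, e@B7, f@B8}

Merge at B0 (entry node, so the boundary value {} is joined with the incoming edge(s)): IN[B0] = {} ⊔ OUT[B3] = {b@B3, c@B3, d@B0, e@B2, f@B0}

Answer: {b@B3, c@B3, d@B0, e@B2, f@B0}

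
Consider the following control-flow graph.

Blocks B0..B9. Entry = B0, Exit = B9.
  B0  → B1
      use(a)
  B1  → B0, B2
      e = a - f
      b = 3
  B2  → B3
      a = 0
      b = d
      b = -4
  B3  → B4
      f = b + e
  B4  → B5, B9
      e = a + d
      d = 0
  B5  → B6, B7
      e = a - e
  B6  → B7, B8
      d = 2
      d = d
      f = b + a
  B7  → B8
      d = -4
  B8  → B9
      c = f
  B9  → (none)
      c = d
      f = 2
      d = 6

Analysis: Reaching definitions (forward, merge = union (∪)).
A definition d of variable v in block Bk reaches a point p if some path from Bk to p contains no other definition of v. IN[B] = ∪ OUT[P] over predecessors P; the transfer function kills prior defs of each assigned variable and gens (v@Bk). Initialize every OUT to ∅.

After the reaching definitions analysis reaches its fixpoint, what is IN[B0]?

Converged values:
  B0:  IN={b@B1, e@B1}  OUT={b@B1, e@B1}
  B1:  IN={b@B1, e@B1}  OUT={b@B1, e@B1}
  B2:  IN={b@B1, e@B1}  OUT={a@B2, b@B2, e@B1}
  B3:  IN={a@B2, b@B2, e@B1}  OUT={a@B2, b@B2, e@B1, f@B3}
  B4:  IN={a@B2, b@B2, e@B1, f@B3}  OUT={a@B2, b@B2, d@B4, e@B4, f@B3}
  B5:  IN={a@B2, b@B2, d@B4, e@B4, f@B3}  OUT={a@B2, b@B2, d@B4, e@B5, f@B3}
  B6:  IN={a@B2, b@B2, d@B4, e@B5, f@B3}  OUT={a@B2, b@B2, d@B6, e@B5, f@B6}
  B7:  IN={a@B2, b@B2, d@B4, d@B6, e@B5, f@B3, f@B6}  OUT={a@B2, b@B2, d@B7, e@B5, f@B3, f@B6}
  B8:  IN={a@B2, b@B2, d@B6, d@B7, e@B5, f@B3, f@B6}  OUT={a@B2, b@B2, c@B8, d@B6, d@B7, e@B5, f@B3, f@B6}
  B9:  IN={a@B2, b@B2, c@B8, d@B4, d@B6, d@B7, e@B4, e@B5, f@B3, f@B6}  OUT={a@B2, b@B2, c@B9, d@B9, e@B4, e@B5, f@B9}

Merge at B0 (entry node, so the boundary value {} is joined with the incoming edge(s)): IN[B0] = {} ⊔ OUT[B1] = {b@B1, e@B1}

Answer: {b@B1, e@B1}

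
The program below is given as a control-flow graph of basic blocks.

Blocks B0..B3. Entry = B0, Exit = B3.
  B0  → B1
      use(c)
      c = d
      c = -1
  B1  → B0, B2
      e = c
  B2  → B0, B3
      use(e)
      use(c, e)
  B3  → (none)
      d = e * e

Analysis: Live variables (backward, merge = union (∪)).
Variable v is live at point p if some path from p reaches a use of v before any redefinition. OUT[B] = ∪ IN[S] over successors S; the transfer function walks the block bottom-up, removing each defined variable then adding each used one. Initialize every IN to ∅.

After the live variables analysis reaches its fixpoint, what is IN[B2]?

Answer: {c, d, e}

Trace:
Fixpoint table:
  B0:  IN={c, d}  OUT={c, d}
  B1:  IN={c, d}  OUT={c, d, e}
  B2:  IN={c, d, e}  OUT={c, d, e}
  B3:  IN={e}  OUT={}

Merge at B2: OUT[B2] = IN[B0] ⊔ IN[B3] = {c, d, e}
Applying B2's transfer function to that OUT value gives IN[B2] (row B2 above).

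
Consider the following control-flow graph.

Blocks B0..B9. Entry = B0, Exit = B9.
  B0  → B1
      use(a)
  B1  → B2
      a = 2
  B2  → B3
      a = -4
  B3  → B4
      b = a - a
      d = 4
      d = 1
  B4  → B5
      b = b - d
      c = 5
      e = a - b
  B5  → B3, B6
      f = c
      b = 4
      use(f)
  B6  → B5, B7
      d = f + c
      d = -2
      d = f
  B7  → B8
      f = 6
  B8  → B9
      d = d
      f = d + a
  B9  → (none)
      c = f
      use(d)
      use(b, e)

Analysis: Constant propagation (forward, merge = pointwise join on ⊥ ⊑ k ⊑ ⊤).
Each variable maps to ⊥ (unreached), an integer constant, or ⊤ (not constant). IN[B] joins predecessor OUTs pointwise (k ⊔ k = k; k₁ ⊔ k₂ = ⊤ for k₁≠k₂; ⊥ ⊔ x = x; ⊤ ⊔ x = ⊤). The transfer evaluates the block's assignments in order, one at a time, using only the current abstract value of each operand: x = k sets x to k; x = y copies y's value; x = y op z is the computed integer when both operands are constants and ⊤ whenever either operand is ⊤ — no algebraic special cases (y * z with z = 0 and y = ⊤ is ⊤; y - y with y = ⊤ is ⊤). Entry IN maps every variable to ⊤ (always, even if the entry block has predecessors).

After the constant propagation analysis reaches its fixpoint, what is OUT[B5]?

Per-block solution:
  B0: | IN=(all ⊤) | OUT=(all ⊤)
  B1: | IN=(all ⊤) | OUT={a:2; rest ⊤}
  B2: | IN={a:2; rest ⊤} | OUT={a:-4; rest ⊤}
  B3: | IN={a:-4; rest ⊤} | OUT={a:-4, b:0, d:1; rest ⊤}
  B4: | IN={a:-4, b:0, d:1; rest ⊤} | OUT={a:-4, b:-1, c:5, d:1, e:-3; rest ⊤}
  B5: | IN={a:-4, c:5, e:-3; rest ⊤} | OUT={a:-4, b:4, c:5, e:-3, f:5; rest ⊤}
  B6: | IN={a:-4, b:4, c:5, e:-3, f:5; rest ⊤} | OUT={a:-4, b:4, c:5, d:5, e:-3, f:5; rest ⊤}
  B7: | IN={a:-4, b:4, c:5, d:5, e:-3, f:5; rest ⊤} | OUT={a:-4, b:4, c:5, d:5, e:-3, f:6; rest ⊤}
  B8: | IN={a:-4, b:4, c:5, d:5, e:-3, f:6; rest ⊤} | OUT={a:-4, b:4, c:5, d:5, e:-3, f:1; rest ⊤}
  B9: | IN={a:-4, b:4, c:5, d:5, e:-3, f:1; rest ⊤} | OUT={a:-4, b:4, c:1, d:5, e:-3, f:1; rest ⊤}

Merge at B5: IN[B5] = OUT[B4] ⊔ OUT[B6] = {a: -4, b: ⊤, c: 5, d: ⊤, e: -3, f: ⊤}
Applying B5's transfer function to that IN value gives OUT[B5] (row B5 above).

Answer: {a: -4, b: 4, c: 5, d: ⊤, e: -3, f: 5}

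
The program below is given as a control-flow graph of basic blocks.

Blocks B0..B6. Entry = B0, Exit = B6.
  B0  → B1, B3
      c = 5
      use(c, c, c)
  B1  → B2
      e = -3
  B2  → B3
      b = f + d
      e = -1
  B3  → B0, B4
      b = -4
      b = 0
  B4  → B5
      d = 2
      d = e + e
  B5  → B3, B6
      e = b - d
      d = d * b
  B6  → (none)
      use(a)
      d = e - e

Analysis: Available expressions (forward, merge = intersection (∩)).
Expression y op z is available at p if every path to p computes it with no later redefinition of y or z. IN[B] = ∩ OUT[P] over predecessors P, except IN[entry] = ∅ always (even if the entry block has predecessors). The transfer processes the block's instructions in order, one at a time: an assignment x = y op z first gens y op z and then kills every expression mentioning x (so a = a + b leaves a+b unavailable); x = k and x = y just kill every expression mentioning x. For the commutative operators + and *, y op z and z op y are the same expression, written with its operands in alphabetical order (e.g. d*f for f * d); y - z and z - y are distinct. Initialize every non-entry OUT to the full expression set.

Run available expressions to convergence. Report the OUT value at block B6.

Answer: {e-e}

Derivation:
Per-block solution:
  B0:   IN={}   OUT={}
  B1:   IN={}   OUT={}
  B2:   IN={}   OUT={d+f}
  B3:   IN={}   OUT={}
  B4:   IN={}   OUT={e+e}
  B5:   IN={e+e}   OUT={}
  B6:   IN={}   OUT={e-e}

Merge at B6: IN[B6] = OUT[B5] = {}
Applying B6's transfer function to that IN value gives OUT[B6] (row B6 above).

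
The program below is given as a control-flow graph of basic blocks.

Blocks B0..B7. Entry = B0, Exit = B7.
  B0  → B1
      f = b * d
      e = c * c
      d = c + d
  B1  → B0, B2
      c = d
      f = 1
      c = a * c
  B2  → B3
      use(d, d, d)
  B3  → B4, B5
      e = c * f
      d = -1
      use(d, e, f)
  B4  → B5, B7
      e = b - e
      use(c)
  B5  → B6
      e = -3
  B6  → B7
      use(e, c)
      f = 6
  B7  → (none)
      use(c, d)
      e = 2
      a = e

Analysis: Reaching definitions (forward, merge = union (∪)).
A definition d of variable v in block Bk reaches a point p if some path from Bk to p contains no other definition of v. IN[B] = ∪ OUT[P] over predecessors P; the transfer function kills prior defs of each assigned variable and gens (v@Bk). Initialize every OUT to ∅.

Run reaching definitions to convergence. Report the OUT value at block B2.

Per-block solution:
  B0:  IN={c@B1, d@B0, e@B0, f@B1}  OUT={c@B1, d@B0, e@B0, f@B0}
  B1:  IN={c@B1, d@B0, e@B0, f@B0}  OUT={c@B1, d@B0, e@B0, f@B1}
  B2:  IN={c@B1, d@B0, e@B0, f@B1}  OUT={c@B1, d@B0, e@B0, f@B1}
  B3:  IN={c@B1, d@B0, e@B0, f@B1}  OUT={c@B1, d@B3, e@B3, f@B1}
  B4:  IN={c@B1, d@B3, e@B3, f@B1}  OUT={c@B1, d@B3, e@B4, f@B1}
  B5:  IN={c@B1, d@B3, e@B3, e@B4, f@B1}  OUT={c@B1, d@B3, e@B5, f@B1}
  B6:  IN={c@B1, d@B3, e@B5, f@B1}  OUT={c@B1, d@B3, e@B5, f@B6}
  B7:  IN={c@B1, d@B3, e@B4, e@B5, f@B1, f@B6}  OUT={a@B7, c@B1, d@B3, e@B7, f@B1, f@B6}

Merge at B2: IN[B2] = OUT[B1] = {c@B1, d@B0, e@B0, f@B1}
Applying B2's transfer function to that IN value gives OUT[B2] (row B2 above).

Answer: {c@B1, d@B0, e@B0, f@B1}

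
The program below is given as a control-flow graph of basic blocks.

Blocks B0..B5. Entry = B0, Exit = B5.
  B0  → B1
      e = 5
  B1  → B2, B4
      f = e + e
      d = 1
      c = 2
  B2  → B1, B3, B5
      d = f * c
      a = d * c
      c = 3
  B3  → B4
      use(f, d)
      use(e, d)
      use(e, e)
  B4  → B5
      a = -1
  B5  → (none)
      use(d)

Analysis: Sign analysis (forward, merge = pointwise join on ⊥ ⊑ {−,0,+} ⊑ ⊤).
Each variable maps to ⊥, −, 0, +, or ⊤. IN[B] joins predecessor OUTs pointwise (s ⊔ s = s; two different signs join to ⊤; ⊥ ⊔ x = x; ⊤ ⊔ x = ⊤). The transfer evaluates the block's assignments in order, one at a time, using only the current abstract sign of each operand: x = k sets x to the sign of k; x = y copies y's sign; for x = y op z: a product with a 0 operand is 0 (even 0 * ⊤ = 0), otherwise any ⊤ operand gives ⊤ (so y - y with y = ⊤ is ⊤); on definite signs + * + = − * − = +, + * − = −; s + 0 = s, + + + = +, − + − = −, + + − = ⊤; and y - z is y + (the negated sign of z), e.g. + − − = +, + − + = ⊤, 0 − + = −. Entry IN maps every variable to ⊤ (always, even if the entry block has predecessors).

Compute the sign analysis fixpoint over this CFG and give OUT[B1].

Per-block solution:
  B0:  IN=(all ⊤)  OUT={e:+; rest ⊤}
  B1:  IN={e:+; rest ⊤}  OUT={c:+, d:+, e:+, f:+; rest ⊤}
  B2:  IN={c:+, d:+, e:+, f:+; rest ⊤}  OUT={a:+, c:+, d:+, e:+, f:+; rest ⊤}
  B3:  IN={a:+, c:+, d:+, e:+, f:+; rest ⊤}  OUT={a:+, c:+, d:+, e:+, f:+; rest ⊤}
  B4:  IN={c:+, d:+, e:+, f:+; rest ⊤}  OUT={a:-, c:+, d:+, e:+, f:+; rest ⊤}
  B5:  IN={c:+, d:+, e:+, f:+; rest ⊤}  OUT={c:+, d:+, e:+, f:+; rest ⊤}

Merge at B1: IN[B1] = OUT[B0] ⊔ OUT[B2] = {a: ⊤, b: ⊤, c: ⊤, d: ⊤, e: +, f: ⊤}
Applying B1's transfer function to that IN value gives OUT[B1] (row B1 above).

Answer: {a: ⊤, b: ⊤, c: +, d: +, e: +, f: +}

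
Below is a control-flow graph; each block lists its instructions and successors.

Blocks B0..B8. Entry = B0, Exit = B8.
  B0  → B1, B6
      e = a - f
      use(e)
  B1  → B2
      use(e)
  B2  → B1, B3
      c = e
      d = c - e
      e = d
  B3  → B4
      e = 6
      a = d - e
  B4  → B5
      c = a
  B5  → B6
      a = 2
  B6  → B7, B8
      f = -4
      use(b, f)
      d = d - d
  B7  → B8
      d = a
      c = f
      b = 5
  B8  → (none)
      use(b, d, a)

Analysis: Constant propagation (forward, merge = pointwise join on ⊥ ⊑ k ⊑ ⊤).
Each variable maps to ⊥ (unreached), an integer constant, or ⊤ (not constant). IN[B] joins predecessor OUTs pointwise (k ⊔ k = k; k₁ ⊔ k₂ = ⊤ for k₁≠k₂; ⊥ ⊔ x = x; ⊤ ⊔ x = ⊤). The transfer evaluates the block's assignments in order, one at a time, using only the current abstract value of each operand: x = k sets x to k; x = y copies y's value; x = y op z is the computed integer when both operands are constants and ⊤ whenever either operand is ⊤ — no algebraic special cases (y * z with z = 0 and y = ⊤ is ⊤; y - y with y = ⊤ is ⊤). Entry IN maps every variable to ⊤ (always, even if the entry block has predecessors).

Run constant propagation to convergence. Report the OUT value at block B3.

Per-block solution:
  B0: | IN=(all ⊤) | OUT=(all ⊤)
  B1: | IN=(all ⊤) | OUT=(all ⊤)
  B2: | IN=(all ⊤) | OUT=(all ⊤)
  B3: | IN=(all ⊤) | OUT={e:6; rest ⊤}
  B4: | IN={e:6; rest ⊤} | OUT={e:6; rest ⊤}
  B5: | IN={e:6; rest ⊤} | OUT={a:2, e:6; rest ⊤}
  B6: | IN=(all ⊤) | OUT={f:-4; rest ⊤}
  B7: | IN={f:-4; rest ⊤} | OUT={b:5, c:-4, f:-4; rest ⊤}
  B8: | IN={f:-4; rest ⊤} | OUT={f:-4; rest ⊤}

Merge at B3: IN[B3] = OUT[B2] = {a: ⊤, b: ⊤, c: ⊤, d: ⊤, e: ⊤, f: ⊤}
Applying B3's transfer function to that IN value gives OUT[B3] (row B3 above).

Answer: {a: ⊤, b: ⊤, c: ⊤, d: ⊤, e: 6, f: ⊤}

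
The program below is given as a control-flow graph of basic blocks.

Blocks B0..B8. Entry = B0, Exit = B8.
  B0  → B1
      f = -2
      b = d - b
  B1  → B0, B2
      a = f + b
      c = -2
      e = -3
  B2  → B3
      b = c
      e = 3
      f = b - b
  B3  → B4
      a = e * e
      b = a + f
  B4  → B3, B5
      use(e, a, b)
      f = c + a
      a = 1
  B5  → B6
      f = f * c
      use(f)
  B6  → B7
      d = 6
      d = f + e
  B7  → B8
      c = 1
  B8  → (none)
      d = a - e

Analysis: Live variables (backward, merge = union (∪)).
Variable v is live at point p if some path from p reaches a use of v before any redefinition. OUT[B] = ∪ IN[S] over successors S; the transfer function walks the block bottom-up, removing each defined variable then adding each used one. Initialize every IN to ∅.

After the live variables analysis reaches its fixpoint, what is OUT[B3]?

Per-block solution:
  B0:   IN={b, d}   OUT={b, d, f}
  B1:   IN={b, d, f}   OUT={b, c, d}
  B2:   IN={c}   OUT={c, e, f}
  B3:   IN={c, e, f}   OUT={a, b, c, e}
  B4:   IN={a, b, c, e}   OUT={a, c, e, f}
  B5:   IN={a, c, e, f}   OUT={a, e, f}
  B6:   IN={a, e, f}   OUT={a, e}
  B7:   IN={a, e}   OUT={a, e}
  B8:   IN={a, e}   OUT={}

Merge at B3: OUT[B3] = IN[B4] = {a, b, c, e}

Answer: {a, b, c, e}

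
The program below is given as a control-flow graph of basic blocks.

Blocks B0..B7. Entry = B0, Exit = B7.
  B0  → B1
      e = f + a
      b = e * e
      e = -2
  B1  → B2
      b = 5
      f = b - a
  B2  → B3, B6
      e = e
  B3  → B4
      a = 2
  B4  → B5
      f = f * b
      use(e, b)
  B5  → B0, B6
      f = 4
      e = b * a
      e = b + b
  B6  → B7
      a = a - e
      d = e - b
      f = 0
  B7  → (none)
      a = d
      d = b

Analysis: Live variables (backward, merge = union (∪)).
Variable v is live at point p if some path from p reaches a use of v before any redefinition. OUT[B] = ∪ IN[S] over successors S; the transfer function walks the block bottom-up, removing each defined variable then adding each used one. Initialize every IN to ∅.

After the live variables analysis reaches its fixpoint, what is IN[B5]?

Converged values:
  B0:   IN={a, f}   OUT={a, e}
  B1:   IN={a, e}   OUT={a, b, e, f}
  B2:   IN={a, b, e, f}   OUT={a, b, e, f}
  B3:   IN={b, e, f}   OUT={a, b, e, f}
  B4:   IN={a, b, e, f}   OUT={a, b}
  B5:   IN={a, b}   OUT={a, b, e, f}
  B6:   IN={a, b, e}   OUT={b, d}
  B7:   IN={b, d}   OUT={}

Merge at B5: OUT[B5] = IN[B0] ⊔ IN[B6] = {a, b, e, f}
Applying B5's transfer function to that OUT value gives IN[B5] (row B5 above).

Answer: {a, b}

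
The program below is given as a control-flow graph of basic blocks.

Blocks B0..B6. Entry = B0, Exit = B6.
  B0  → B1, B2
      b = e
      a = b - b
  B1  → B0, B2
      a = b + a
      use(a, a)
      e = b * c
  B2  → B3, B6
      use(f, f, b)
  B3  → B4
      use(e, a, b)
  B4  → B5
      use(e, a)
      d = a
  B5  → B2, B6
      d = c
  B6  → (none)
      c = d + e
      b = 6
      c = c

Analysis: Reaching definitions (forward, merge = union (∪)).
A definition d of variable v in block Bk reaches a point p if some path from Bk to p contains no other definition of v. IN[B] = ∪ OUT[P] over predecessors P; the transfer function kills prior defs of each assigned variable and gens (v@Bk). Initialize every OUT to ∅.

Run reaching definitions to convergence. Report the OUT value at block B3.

Per-block solution:
  B0: | IN={a@B1, b@B0, e@B1} | OUT={a@B0, b@B0, e@B1}
  B1: | IN={a@B0, b@B0, e@B1} | OUT={a@B1, b@B0, e@B1}
  B2: | IN={a@B0, a@B1, b@B0, d@B5, e@B1} | OUT={a@B0, a@B1, b@B0, d@B5, e@B1}
  B3: | IN={a@B0, a@B1, b@B0, d@B5, e@B1} | OUT={a@B0, a@B1, b@B0, d@B5, e@B1}
  B4: | IN={a@B0, a@B1, b@B0, d@B5, e@B1} | OUT={a@B0, a@B1, b@B0, d@B4, e@B1}
  B5: | IN={a@B0, a@B1, b@B0, d@B4, e@B1} | OUT={a@B0, a@B1, b@B0, d@B5, e@B1}
  B6: | IN={a@B0, a@B1, b@B0, d@B5, e@B1} | OUT={a@B0, a@B1, b@B6, c@B6, d@B5, e@B1}

Merge at B3: IN[B3] = OUT[B2] = {a@B0, a@B1, b@B0, d@B5, e@B1}
Applying B3's transfer function to that IN value gives OUT[B3] (row B3 above).

Answer: {a@B0, a@B1, b@B0, d@B5, e@B1}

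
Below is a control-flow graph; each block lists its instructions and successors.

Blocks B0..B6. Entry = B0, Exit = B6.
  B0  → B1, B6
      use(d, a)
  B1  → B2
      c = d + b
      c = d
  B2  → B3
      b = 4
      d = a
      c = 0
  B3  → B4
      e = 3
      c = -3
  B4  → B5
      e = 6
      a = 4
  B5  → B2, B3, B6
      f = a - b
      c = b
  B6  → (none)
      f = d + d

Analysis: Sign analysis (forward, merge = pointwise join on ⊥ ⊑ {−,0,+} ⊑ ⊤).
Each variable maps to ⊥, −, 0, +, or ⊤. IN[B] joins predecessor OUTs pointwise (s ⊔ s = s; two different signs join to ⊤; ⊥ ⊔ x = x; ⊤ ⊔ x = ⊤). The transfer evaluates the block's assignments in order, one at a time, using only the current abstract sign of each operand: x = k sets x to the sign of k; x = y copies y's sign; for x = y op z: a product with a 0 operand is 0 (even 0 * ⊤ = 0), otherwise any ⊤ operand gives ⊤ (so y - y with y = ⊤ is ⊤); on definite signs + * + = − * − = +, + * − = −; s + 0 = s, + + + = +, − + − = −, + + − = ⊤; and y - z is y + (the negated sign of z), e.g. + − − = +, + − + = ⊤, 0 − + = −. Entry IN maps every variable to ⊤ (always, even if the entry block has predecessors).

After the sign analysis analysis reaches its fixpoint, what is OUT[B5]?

Answer: {a: +, b: +, c: +, d: ⊤, e: +, f: ⊤}

Working:
Converged values:
  B0: | IN=(all ⊤) | OUT=(all ⊤)
  B1: | IN=(all ⊤) | OUT=(all ⊤)
  B2: | IN=(all ⊤) | OUT={b:+, c:0; rest ⊤}
  B3: | IN={b:+; rest ⊤} | OUT={b:+, c:-, e:+; rest ⊤}
  B4: | IN={b:+, c:-, e:+; rest ⊤} | OUT={a:+, b:+, c:-, e:+; rest ⊤}
  B5: | IN={a:+, b:+, c:-, e:+; rest ⊤} | OUT={a:+, b:+, c:+, e:+; rest ⊤}
  B6: | IN=(all ⊤) | OUT=(all ⊤)

Merge at B5: IN[B5] = OUT[B4] = {a: +, b: +, c: -, d: ⊤, e: +, f: ⊤}
Applying B5's transfer function to that IN value gives OUT[B5] (row B5 above).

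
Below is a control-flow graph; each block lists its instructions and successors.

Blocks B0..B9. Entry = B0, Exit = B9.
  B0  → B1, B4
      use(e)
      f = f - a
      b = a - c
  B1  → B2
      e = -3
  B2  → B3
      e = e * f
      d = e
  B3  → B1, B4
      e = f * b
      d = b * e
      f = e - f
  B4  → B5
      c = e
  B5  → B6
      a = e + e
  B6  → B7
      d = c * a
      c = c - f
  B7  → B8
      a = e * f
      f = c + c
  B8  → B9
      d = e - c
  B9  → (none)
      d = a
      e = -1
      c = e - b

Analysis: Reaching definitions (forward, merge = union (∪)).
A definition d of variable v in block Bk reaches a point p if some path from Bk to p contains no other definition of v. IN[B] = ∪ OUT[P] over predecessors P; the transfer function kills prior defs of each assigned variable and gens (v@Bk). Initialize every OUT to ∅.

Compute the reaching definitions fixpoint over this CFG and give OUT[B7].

Fixpoint table:
  B0: | IN={} | OUT={b@B0, f@B0}
  B1: | IN={b@B0, d@B3, e@B3, f@B0, f@B3} | OUT={b@B0, d@B3, e@B1, f@B0, f@B3}
  B2: | IN={b@B0, d@B3, e@B1, f@B0, f@B3} | OUT={b@B0, d@B2, e@B2, f@B0, f@B3}
  B3: | IN={b@B0, d@B2, e@B2, f@B0, f@B3} | OUT={b@B0, d@B3, e@B3, f@B3}
  B4: | IN={b@B0, d@B3, e@B3, f@B0, f@B3} | OUT={b@B0, c@B4, d@B3, e@B3, f@B0, f@B3}
  B5: | IN={b@B0, c@B4, d@B3, e@B3, f@B0, f@B3} | OUT={a@B5, b@B0, c@B4, d@B3, e@B3, f@B0, f@B3}
  B6: | IN={a@B5, b@B0, c@B4, d@B3, e@B3, f@B0, f@B3} | OUT={a@B5, b@B0, c@B6, d@B6, e@B3, f@B0, f@B3}
  B7: | IN={a@B5, b@B0, c@B6, d@B6, e@B3, f@B0, f@B3} | OUT={a@B7, b@B0, c@B6, d@B6, e@B3, f@B7}
  B8: | IN={a@B7, b@B0, c@B6, d@B6, e@B3, f@B7} | OUT={a@B7, b@B0, c@B6, d@B8, e@B3, f@B7}
  B9: | IN={a@B7, b@B0, c@B6, d@B8, e@B3, f@B7} | OUT={a@B7, b@B0, c@B9, d@B9, e@B9, f@B7}

Merge at B7: IN[B7] = OUT[B6] = {a@B5, b@B0, c@B6, d@B6, e@B3, f@B0, f@B3}
Applying B7's transfer function to that IN value gives OUT[B7] (row B7 above).

Answer: {a@B7, b@B0, c@B6, d@B6, e@B3, f@B7}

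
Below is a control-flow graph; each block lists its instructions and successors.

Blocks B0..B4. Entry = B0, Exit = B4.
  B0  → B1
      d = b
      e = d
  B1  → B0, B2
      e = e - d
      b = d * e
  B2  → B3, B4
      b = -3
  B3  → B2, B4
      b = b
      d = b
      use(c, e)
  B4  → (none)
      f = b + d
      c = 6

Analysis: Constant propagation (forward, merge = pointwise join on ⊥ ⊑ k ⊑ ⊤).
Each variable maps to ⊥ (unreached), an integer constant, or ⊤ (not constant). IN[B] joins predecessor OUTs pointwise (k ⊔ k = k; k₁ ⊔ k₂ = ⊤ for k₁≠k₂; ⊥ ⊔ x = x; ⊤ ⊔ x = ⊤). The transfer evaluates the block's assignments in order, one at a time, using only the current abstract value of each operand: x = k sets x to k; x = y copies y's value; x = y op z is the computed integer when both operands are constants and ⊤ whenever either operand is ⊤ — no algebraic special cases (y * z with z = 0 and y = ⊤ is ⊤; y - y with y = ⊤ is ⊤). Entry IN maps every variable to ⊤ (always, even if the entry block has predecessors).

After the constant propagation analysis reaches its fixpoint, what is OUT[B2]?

Answer: {a: ⊤, b: -3, c: ⊤, d: ⊤, e: ⊤, f: ⊤}

Working:
Per-block solution:
  B0:  IN=(all ⊤)  OUT=(all ⊤)
  B1:  IN=(all ⊤)  OUT=(all ⊤)
  B2:  IN=(all ⊤)  OUT={b:-3; rest ⊤}
  B3:  IN={b:-3; rest ⊤}  OUT={b:-3, d:-3; rest ⊤}
  B4:  IN={b:-3; rest ⊤}  OUT={b:-3, c:6; rest ⊤}

Merge at B2: IN[B2] = OUT[B1] ⊔ OUT[B3] = {a: ⊤, b: ⊤, c: ⊤, d: ⊤, e: ⊤, f: ⊤}
Applying B2's transfer function to that IN value gives OUT[B2] (row B2 above).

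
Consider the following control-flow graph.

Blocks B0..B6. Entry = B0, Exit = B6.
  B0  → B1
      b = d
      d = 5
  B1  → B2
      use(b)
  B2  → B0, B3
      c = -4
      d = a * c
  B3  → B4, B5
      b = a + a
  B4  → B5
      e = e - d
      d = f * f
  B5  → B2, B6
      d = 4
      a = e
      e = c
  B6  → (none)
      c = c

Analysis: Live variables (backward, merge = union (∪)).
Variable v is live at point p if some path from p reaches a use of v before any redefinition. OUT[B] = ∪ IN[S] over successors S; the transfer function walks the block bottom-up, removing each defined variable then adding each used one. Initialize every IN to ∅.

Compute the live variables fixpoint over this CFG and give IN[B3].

Answer: {a, c, d, e, f}

Working:
Fixpoint table:
  B0:  IN={a, d, e, f}  OUT={a, b, e, f}
  B1:  IN={a, b, e, f}  OUT={a, e, f}
  B2:  IN={a, e, f}  OUT={a, c, d, e, f}
  B3:  IN={a, c, d, e, f}  OUT={c, d, e, f}
  B4:  IN={c, d, e, f}  OUT={c, e, f}
  B5:  IN={c, e, f}  OUT={a, c, e, f}
  B6:  IN={c}  OUT={}

Merge at B3: OUT[B3] = IN[B4] ⊔ IN[B5] = {c, d, e, f}
Applying B3's transfer function to that OUT value gives IN[B3] (row B3 above).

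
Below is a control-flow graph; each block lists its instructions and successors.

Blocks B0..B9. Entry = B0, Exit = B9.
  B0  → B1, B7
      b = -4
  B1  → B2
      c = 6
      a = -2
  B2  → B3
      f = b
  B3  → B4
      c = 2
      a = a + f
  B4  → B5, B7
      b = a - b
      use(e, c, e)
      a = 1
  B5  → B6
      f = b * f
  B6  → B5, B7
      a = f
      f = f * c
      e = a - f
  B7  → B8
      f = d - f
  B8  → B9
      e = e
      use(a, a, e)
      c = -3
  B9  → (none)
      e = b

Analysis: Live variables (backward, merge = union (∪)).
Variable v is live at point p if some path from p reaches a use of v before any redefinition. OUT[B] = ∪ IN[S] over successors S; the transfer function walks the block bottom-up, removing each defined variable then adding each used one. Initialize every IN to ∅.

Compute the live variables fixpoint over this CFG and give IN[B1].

Answer: {b, d, e}

Working:
Fixpoint table:
  B0:   IN={a, d, e, f}   OUT={a, b, d, e, f}
  B1:   IN={b, d, e}   OUT={a, b, d, e}
  B2:   IN={a, b, d, e}   OUT={a, b, d, e, f}
  B3:   IN={a, b, d, e, f}   OUT={a, b, c, d, e, f}
  B4:   IN={a, b, c, d, e, f}   OUT={a, b, c, d, e, f}
  B5:   IN={b, c, d, f}   OUT={b, c, d, f}
  B6:   IN={b, c, d, f}   OUT={a, b, c, d, e, f}
  B7:   IN={a, b, d, e, f}   OUT={a, b, e}
  B8:   IN={a, b, e}   OUT={b}
  B9:   IN={b}   OUT={}

Merge at B1: OUT[B1] = IN[B2] = {a, b, d, e}
Applying B1's transfer function to that OUT value gives IN[B1] (row B1 above).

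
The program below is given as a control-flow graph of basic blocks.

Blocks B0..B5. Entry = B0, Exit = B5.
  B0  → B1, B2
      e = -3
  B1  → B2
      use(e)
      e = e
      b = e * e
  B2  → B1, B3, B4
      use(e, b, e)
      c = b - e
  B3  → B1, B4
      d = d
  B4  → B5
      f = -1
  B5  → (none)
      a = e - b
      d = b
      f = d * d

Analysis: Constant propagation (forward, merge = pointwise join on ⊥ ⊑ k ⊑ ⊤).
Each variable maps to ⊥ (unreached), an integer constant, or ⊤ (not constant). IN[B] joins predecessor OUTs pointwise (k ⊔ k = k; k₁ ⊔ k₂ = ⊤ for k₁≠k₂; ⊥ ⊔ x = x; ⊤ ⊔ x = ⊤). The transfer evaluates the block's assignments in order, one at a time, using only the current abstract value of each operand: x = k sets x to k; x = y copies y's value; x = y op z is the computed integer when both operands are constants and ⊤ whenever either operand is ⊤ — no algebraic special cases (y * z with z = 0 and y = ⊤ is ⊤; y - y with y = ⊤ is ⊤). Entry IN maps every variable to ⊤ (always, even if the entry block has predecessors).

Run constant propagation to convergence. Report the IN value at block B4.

Answer: {a: ⊤, b: ⊤, c: ⊤, d: ⊤, e: -3, f: ⊤}

Trace:
Converged values:
  B0:   IN=(all ⊤)   OUT={e:-3; rest ⊤}
  B1:   IN={e:-3; rest ⊤}   OUT={b:9, e:-3; rest ⊤}
  B2:   IN={e:-3; rest ⊤}   OUT={e:-3; rest ⊤}
  B3:   IN={e:-3; rest ⊤}   OUT={e:-3; rest ⊤}
  B4:   IN={e:-3; rest ⊤}   OUT={e:-3, f:-1; rest ⊤}
  B5:   IN={e:-3, f:-1; rest ⊤}   OUT={e:-3; rest ⊤}

Merge at B4: IN[B4] = OUT[B2] ⊔ OUT[B3] = {a: ⊤, b: ⊤, c: ⊤, d: ⊤, e: -3, f: ⊤}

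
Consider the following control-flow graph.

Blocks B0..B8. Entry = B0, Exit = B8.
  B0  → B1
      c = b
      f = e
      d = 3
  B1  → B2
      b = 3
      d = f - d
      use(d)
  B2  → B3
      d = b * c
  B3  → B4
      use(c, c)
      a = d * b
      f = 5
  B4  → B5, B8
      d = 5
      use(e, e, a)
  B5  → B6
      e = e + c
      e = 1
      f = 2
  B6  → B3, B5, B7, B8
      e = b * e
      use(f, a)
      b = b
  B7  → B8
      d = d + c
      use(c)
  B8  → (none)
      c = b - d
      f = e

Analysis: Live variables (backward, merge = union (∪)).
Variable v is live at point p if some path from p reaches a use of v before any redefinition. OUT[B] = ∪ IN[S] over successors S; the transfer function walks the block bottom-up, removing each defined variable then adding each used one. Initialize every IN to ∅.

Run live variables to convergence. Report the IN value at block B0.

Answer: {b, e}

Derivation:
Fixpoint table:
  B0:   IN={b, e}   OUT={c, d, e, f}
  B1:   IN={c, d, e, f}   OUT={b, c, e}
  B2:   IN={b, c, e}   OUT={b, c, d, e}
  B3:   IN={b, c, d, e}   OUT={a, b, c, e}
  B4:   IN={a, b, c, e}   OUT={a, b, c, d, e}
  B5:   IN={a, b, c, d, e}   OUT={a, b, c, d, e, f}
  B6:   IN={a, b, c, d, e, f}   OUT={a, b, c, d, e}
  B7:   IN={b, c, d, e}   OUT={b, d, e}
  B8:   IN={b, d, e}   OUT={}

Merge at B0: OUT[B0] = IN[B1] = {c, d, e, f}
Applying B0's transfer function to that OUT value gives IN[B0] (row B0 above).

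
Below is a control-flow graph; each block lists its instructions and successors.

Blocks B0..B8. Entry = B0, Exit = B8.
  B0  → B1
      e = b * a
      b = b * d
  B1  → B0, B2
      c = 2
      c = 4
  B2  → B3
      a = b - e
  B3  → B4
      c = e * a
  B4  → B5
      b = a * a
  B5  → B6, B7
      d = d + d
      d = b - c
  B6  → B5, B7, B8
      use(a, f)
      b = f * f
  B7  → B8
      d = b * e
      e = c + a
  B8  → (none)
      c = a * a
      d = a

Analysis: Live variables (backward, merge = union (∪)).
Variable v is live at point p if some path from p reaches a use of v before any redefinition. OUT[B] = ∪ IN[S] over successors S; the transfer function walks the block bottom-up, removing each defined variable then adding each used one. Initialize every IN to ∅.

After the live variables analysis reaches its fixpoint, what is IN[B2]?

Answer: {b, d, e, f}

Working:
Fixpoint table:
  B0:  IN={a, b, d, f}  OUT={a, b, d, e, f}
  B1:  IN={a, b, d, e, f}  OUT={a, b, d, e, f}
  B2:  IN={b, d, e, f}  OUT={a, d, e, f}
  B3:  IN={a, d, e, f}  OUT={a, c, d, e, f}
  B4:  IN={a, c, d, e, f}  OUT={a, b, c, d, e, f}
  B5:  IN={a, b, c, d, e, f}  OUT={a, b, c, d, e, f}
  B6:  IN={a, c, d, e, f}  OUT={a, b, c, d, e, f}
  B7:  IN={a, b, c, e}  OUT={a}
  B8:  IN={a}  OUT={}

Merge at B2: OUT[B2] = IN[B3] = {a, d, e, f}
Applying B2's transfer function to that OUT value gives IN[B2] (row B2 above).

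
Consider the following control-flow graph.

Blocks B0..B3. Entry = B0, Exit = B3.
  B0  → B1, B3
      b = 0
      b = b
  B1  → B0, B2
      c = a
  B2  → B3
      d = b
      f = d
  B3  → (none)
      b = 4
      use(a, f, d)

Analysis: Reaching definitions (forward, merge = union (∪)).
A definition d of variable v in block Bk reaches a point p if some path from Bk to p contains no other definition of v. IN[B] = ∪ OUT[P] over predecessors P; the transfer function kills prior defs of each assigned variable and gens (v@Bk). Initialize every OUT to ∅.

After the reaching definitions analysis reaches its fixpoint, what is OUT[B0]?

Answer: {b@B0, c@B1}

Trace:
Converged values:
  B0:  IN={b@B0, c@B1}  OUT={b@B0, c@B1}
  B1:  IN={b@B0, c@B1}  OUT={b@B0, c@B1}
  B2:  IN={b@B0, c@B1}  OUT={b@B0, c@B1, d@B2, f@B2}
  B3:  IN={b@B0, c@B1, d@B2, f@B2}  OUT={b@B3, c@B1, d@B2, f@B2}

Merge at B0 (entry node, so the boundary value {} is joined with the incoming edge(s)): IN[B0] = {} ⊔ OUT[B1] = {b@B0, c@B1}
Applying B0's transfer function to that IN value gives OUT[B0] (row B0 above).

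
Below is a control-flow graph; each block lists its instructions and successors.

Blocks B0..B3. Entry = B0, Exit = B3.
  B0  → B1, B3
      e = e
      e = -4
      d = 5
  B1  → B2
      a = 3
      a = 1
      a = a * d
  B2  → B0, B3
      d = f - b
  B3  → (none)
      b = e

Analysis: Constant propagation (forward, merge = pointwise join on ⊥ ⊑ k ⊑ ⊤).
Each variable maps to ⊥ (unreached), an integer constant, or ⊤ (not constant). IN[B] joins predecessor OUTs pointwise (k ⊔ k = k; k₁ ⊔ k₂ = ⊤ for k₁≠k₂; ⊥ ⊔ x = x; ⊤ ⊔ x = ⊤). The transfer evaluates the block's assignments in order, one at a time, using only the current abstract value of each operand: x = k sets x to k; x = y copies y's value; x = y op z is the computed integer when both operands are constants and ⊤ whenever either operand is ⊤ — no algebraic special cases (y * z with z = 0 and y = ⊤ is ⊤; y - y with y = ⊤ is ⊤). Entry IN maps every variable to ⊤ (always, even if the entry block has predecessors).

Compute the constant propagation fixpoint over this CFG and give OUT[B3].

Answer: {a: ⊤, b: -4, c: ⊤, d: ⊤, e: -4, f: ⊤}

Working:
Fixpoint table:
  B0: | IN=(all ⊤) | OUT={d:5, e:-4; rest ⊤}
  B1: | IN={d:5, e:-4; rest ⊤} | OUT={a:5, d:5, e:-4; rest ⊤}
  B2: | IN={a:5, d:5, e:-4; rest ⊤} | OUT={a:5, e:-4; rest ⊤}
  B3: | IN={e:-4; rest ⊤} | OUT={b:-4, e:-4; rest ⊤}

Merge at B3: IN[B3] = OUT[B0] ⊔ OUT[B2] = {a: ⊤, b: ⊤, c: ⊤, d: ⊤, e: -4, f: ⊤}
Applying B3's transfer function to that IN value gives OUT[B3] (row B3 above).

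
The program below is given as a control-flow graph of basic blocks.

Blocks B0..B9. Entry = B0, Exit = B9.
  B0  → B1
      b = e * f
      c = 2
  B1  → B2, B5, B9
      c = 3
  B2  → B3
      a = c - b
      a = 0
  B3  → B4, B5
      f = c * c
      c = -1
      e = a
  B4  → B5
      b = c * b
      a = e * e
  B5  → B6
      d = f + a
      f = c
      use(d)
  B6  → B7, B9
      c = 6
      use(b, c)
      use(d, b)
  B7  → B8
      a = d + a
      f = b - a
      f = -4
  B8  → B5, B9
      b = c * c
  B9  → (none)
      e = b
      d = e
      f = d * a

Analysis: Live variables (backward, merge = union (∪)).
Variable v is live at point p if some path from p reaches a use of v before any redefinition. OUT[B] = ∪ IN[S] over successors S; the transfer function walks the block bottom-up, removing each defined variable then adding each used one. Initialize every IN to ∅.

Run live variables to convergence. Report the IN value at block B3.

Fixpoint table:
  B0: | IN={a, e, f} | OUT={a, b, f}
  B1: | IN={a, b, f} | OUT={a, b, c, f}
  B2: | IN={b, c} | OUT={a, b, c}
  B3: | IN={a, b, c} | OUT={a, b, c, e, f}
  B4: | IN={b, c, e, f} | OUT={a, b, c, f}
  B5: | IN={a, b, c, f} | OUT={a, b, d}
  B6: | IN={a, b, d} | OUT={a, b, c, d}
  B7: | IN={a, b, c, d} | OUT={a, c, f}
  B8: | IN={a, c, f} | OUT={a, b, c, f}
  B9: | IN={a, b} | OUT={}

Merge at B3: OUT[B3] = IN[B4] ⊔ IN[B5] = {a, b, c, e, f}
Applying B3's transfer function to that OUT value gives IN[B3] (row B3 above).

Answer: {a, b, c}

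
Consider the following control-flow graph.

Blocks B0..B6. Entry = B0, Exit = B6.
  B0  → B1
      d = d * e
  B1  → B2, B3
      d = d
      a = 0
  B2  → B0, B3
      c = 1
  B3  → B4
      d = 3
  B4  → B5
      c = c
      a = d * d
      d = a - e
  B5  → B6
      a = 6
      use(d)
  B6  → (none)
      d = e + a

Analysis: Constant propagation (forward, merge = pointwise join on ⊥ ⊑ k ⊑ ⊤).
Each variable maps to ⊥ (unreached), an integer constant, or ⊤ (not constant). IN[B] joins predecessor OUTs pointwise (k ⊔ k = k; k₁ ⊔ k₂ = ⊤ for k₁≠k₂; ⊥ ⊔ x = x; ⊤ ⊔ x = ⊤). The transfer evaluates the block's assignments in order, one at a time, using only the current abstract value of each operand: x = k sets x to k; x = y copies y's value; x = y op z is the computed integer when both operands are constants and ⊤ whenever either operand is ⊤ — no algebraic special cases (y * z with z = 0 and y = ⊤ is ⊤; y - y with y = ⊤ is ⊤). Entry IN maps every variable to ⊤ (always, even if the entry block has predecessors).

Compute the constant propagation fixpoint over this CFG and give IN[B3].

Answer: {a: 0, b: ⊤, c: ⊤, d: ⊤, e: ⊤, f: ⊤}

Trace:
Per-block solution:
  B0: | IN=(all ⊤) | OUT=(all ⊤)
  B1: | IN=(all ⊤) | OUT={a:0; rest ⊤}
  B2: | IN={a:0; rest ⊤} | OUT={a:0, c:1; rest ⊤}
  B3: | IN={a:0; rest ⊤} | OUT={a:0, d:3; rest ⊤}
  B4: | IN={a:0, d:3; rest ⊤} | OUT={a:9; rest ⊤}
  B5: | IN={a:9; rest ⊤} | OUT={a:6; rest ⊤}
  B6: | IN={a:6; rest ⊤} | OUT={a:6; rest ⊤}

Merge at B3: IN[B3] = OUT[B1] ⊔ OUT[B2] = {a: 0, b: ⊤, c: ⊤, d: ⊤, e: ⊤, f: ⊤}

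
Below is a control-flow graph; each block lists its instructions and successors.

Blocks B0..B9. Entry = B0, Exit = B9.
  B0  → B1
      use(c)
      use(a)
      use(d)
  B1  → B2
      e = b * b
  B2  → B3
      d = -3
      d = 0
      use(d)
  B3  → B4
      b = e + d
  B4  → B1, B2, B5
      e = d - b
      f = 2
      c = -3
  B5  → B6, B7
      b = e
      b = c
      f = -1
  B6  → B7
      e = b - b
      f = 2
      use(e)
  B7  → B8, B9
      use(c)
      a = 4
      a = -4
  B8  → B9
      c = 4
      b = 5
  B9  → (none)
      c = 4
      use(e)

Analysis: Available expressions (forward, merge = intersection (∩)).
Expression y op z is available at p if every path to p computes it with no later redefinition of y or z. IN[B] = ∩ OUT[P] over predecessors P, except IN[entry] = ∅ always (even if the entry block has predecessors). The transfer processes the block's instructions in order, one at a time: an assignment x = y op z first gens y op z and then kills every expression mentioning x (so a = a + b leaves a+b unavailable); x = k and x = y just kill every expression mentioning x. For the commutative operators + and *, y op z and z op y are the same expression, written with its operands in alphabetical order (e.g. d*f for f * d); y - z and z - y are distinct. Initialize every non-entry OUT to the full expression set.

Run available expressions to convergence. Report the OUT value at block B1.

Fixpoint table:
  B0: | IN={} | OUT={}
  B1: | IN={} | OUT={b*b}
  B2: | IN={} | OUT={}
  B3: | IN={} | OUT={d+e}
  B4: | IN={d+e} | OUT={d-b}
  B5: | IN={d-b} | OUT={}
  B6: | IN={} | OUT={b-b}
  B7: | IN={} | OUT={}
  B8: | IN={} | OUT={}
  B9: | IN={} | OUT={}

Merge at B1: IN[B1] = OUT[B0] ∩ OUT[B4] = {}
Applying B1's transfer function to that IN value gives OUT[B1] (row B1 above).

Answer: {b*b}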